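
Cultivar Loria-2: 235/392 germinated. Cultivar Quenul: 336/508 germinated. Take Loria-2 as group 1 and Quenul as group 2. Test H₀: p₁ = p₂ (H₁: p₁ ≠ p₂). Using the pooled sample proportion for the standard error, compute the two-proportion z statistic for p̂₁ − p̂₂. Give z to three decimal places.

p̂₁ = 235/392 ≈ 0.59949, p̂₂ = 336/508 ≈ 0.66142.
Pooled p̂ = (235+336)/(392+508) = 571/900 = 0.63444.
SE = √(0.231925 × 0.00451952) = 0.03238.
z = (0.59949 − 0.66142)/0.03238 = -0.06193/0.03238 = -1.913.
Two-sided p-value ≈ 2·Φ(−1.913) = 0.0558.

z = -1.913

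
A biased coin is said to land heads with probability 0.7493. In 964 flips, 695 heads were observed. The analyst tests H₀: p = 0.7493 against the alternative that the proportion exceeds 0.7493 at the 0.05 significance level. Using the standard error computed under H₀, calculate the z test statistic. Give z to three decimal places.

z = -2.031

p̂ = 695/964 ≈ 0.72095.
SE = √(p₀(1−p₀)/n) = √(0.18785/964) = 0.01396.
z = (0.72095 − 0.7493)/0.01396 = -0.02835/0.01396 = -2.031.
p-value = P(Z > -2.031) ≈ 0.9789. With α = 0.05, fail to reject H₀.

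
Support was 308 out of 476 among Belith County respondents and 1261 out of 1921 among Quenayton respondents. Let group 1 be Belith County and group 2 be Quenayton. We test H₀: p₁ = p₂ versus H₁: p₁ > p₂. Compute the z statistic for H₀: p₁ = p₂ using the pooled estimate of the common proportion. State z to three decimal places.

z = -0.385

p̂₁ = 308/476 = 0.64706, p̂₂ = 1261/1921 = 0.65643.
Pooled p̂ = (308+1261)/(476+1921) = 1569/2397 = 0.65457.
SE = √(p̂(1−p̂)(1/n₁+1/n₂)) = √(0.65457·0.34543·0.0026214) = √(0.000592722) = 0.02435.
z = (0.64706 − 0.65643)/0.02435 = -0.00937/0.02435 = -0.385.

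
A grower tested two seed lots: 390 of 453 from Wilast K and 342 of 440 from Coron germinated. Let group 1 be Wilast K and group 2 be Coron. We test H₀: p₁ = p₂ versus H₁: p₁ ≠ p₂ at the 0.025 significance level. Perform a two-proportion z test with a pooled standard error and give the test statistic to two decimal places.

p̂₁ = 390/453 = 0.8609, p̂₂ = 342/440 = 0.7773.
Pooled p̂ = (390+342)/(453+440) = 732/893 = 0.8197.
SE = √(p̂(1−p̂)(1/n₁+1/n₂)) = √(0.8197·0.1803·0.00448023) = √(0.000662117) = 0.0257.
z = (0.8609 − 0.7773)/0.0257 = 0.0836/0.0257 = 3.25.
p-value = 2·P(Z > 3.251) ≈ 0.0011, so at α = 0.025 we reject H₀.

z = 3.25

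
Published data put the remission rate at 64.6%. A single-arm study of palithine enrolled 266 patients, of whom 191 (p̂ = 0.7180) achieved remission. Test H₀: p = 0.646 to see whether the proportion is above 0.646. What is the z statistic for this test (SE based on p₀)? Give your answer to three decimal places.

p̂ = 191/266 ≈ 0.71805.
SE = √(p₀(1−p₀)/n) = √(0.22868/266) = 0.02932.
z = (0.71805 − 0.646)/0.02932 = 0.07205/0.02932 = 2.457.
p-value = P(Z > 2.457) ≈ 0.0070.

z = 2.457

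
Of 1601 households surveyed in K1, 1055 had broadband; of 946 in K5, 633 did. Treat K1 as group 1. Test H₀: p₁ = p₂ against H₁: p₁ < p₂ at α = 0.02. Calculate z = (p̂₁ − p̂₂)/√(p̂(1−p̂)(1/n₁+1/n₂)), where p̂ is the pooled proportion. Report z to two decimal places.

p̂₁ = 1055/1601 ≈ 0.6590, p̂₂ = 633/946 ≈ 0.6691.
Pooled p̂ = (1055+633)/(1601+946) = 1688/2547 = 0.6627.
SE = √(p̂(1−p̂)(1/n₁+1/n₂)) = √(0.6627·0.3373·0.00168169) = √(0.000375884) = 0.0194.
z = (0.6590 − 0.6691)/0.0194 = -0.0101/0.0194 = -0.52.
p-value = P(Z < -0.525) ≈ 0.2999, so at α = 0.02 we fail to reject H₀.

z = -0.52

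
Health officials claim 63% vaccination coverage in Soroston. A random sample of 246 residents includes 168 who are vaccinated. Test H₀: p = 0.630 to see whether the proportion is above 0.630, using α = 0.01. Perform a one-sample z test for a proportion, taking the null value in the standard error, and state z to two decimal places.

p̂ = 168/246 ≈ 0.6829.
Under H₀, SE = √(0.63·0.37/246) = √(0.000947561) = 0.0308.
z = (0.6829 − 0.63)/0.0308 = 0.0529/0.0308 = 1.72.
p-value = P(Z > 1.719) ≈ 0.0428, so at α = 0.01 we fail to reject H₀.

z = 1.72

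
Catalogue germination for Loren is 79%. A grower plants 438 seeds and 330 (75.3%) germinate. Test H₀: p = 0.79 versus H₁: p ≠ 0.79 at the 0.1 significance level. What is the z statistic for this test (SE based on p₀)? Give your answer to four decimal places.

z = -1.8793

p̂ = 330/438 = 0.753425.
Under H₀, SE = √(0.79·0.21/438) = √(0.000378767) = 0.019462.
z = (0.753425 − 0.79)/0.019462 = -0.036575/0.019462 = -1.8793.
p-value = 2·P(Z > 1.879) ≈ 0.0602, so at α = 0.1 we reject H₀.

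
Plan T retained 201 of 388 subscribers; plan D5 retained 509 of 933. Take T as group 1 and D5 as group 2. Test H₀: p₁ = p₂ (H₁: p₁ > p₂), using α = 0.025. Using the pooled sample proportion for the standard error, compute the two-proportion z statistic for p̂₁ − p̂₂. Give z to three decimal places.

z = -0.913

p̂₁ = 201/388 ≈ 0.51804, p̂₂ = 509/933 ≈ 0.54555.
Pooled p̂ = (201+509)/(388+933) = 710/1321 = 0.53747.
SE = √(0.248596 × 0.00364913) = 0.03012.
z = (0.51804 − 0.54555)/0.03012 = -0.02751/0.03012 = -0.913.
p-value = P(Z > -0.913) ≈ 0.8195; since p > α = 0.025, fail to reject H₀.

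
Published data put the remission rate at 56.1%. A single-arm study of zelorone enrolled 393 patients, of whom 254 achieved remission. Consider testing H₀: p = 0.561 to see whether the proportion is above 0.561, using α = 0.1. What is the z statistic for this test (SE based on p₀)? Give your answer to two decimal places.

p̂ = 254/393 ≈ 0.6463.
Standard error under H₀: √(0.561×0.439/393) = 0.0250.
z = (0.6463 − 0.561)/0.0250 = 0.0853/0.0250 = 3.41.
p-value = P(Z > 3.408) ≈ 0.0003, so at α = 0.1 we reject H₀.

z = 3.41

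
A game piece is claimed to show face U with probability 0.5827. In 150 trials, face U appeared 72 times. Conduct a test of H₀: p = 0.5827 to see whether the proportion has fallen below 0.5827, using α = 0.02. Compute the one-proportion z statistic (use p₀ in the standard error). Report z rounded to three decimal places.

z = -2.551

p̂ = 72/150 = 0.48000.
Standard error under H₀: √(0.5827×0.4173/150) = 0.04026.
z = (0.48000 − 0.5827)/0.04026 = -0.10270/0.04026 = -2.551.
p-value = P(Z < -2.551) ≈ 0.0054, so at α = 0.02 we reject H₀.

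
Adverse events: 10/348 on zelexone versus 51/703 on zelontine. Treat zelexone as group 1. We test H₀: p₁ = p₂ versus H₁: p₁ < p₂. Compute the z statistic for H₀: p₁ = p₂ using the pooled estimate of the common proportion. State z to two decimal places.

p̂₁ = 10/348 ≈ 0.0287, p̂₂ = 51/703 ≈ 0.0725.
Pooled p̂ = (10+51)/(348+703) = 61/1051 = 0.0580.
SE = √(0.0546713 × 0.00429604) = 0.0153.
z = (0.0287 − 0.0725)/0.0153 = -0.0438/0.0153 = -2.86.
p-value = P(Z < -2.859) ≈ 0.0021.

z = -2.86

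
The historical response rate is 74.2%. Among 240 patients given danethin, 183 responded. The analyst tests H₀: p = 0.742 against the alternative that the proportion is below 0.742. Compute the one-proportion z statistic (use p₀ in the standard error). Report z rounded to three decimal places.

p̂ = 183/240 = 0.76250.
Standard error under H₀: √(0.742×0.258/240) = 0.02824.
z = (0.76250 − 0.742)/0.02824 = 0.02050/0.02824 = 0.726.

z = 0.726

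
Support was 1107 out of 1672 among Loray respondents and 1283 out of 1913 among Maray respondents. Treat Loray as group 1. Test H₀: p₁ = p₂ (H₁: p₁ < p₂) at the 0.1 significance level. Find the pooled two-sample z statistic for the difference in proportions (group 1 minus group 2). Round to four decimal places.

p̂₁ = 1107/1672 ≈ 0.662081, p̂₂ = 1283/1913 ≈ 0.670674.
Pooled p̂ = (1107+1283)/(1672+1913) = 2390/3585 = 0.666667.
SE = √(0.222222 × 0.00112083) = 0.015782.
z = (0.662081 − 0.670674)/0.015782 = -0.008593/0.015782 = -0.5445.
p-value = P(Z < -0.544) ≈ 0.2931. With α = 0.1, fail to reject H₀.

z = -0.5445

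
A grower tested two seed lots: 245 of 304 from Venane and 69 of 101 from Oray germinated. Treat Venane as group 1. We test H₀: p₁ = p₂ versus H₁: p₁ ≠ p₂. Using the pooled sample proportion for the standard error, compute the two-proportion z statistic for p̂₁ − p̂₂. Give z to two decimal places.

z = 2.56

p̂₁ = 245/304 ≈ 0.8059, p̂₂ = 69/101 ≈ 0.6832.
Pooled p̂ = (245+69)/(304+101) = 314/405 = 0.7753.
SE = √(p̂(1−p̂)(1/n₁+1/n₂)) = √(0.7753·0.2247·0.0131905) = √(0.00229785) = 0.0479.
z = (0.8059 − 0.6832)/0.0479 = 0.1227/0.0479 = 2.56.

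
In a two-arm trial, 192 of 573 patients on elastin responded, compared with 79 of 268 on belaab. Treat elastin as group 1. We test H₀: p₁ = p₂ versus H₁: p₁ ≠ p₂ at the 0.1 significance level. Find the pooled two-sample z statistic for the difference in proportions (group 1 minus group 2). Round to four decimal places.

z = 1.1653

p̂₁ = 192/573 ≈ 0.3350785, p̂₂ = 79/268 ≈ 0.2947761.
Pooled p̂ = (192+79)/(573+268) = 271/841 = 0.3222354.
SE = √(0.2184 × 0.00547654) = 0.0345843.
z = (0.3350785 − 0.2947761)/0.0345843 = 0.0403024/0.0345843 = 1.1653.
p-value = 2·P(Z > 1.165) ≈ 0.2439; since p > α = 0.1, fail to reject H₀.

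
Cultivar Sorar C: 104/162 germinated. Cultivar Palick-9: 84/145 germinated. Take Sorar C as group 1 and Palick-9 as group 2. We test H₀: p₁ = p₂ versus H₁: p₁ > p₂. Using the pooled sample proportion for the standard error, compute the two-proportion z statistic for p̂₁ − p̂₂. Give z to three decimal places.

p̂₁ = 104/162 = 0.64198, p̂₂ = 84/145 = 0.57931.
Pooled p̂ = (104+84)/(162+145) = 188/307 = 0.61238.
SE = √(p̂(1−p̂)(1/n₁+1/n₂)) = √(0.61238·0.38762·0.0130694) = √(0.0031023) = 0.05570.
z = (0.64198 − 0.57931)/0.05570 = 0.06267/0.05570 = 1.125.
p-value = P(Z > 1.125) ≈ 0.1303.

z = 1.125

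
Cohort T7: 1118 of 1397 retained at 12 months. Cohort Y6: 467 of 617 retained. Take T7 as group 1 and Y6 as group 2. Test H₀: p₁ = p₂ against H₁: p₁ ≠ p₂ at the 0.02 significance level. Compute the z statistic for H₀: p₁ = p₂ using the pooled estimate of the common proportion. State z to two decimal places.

z = 2.19

p̂₁ = 1118/1397 ≈ 0.8003, p̂₂ = 467/617 ≈ 0.7569.
Pooled p̂ = (1118+467)/(1397+617) = 1585/2014 = 0.7870.
SE = √(0.167636 × 0.00233657) = 0.0198.
z = (0.8003 − 0.7569)/0.0198 = 0.0434/0.0198 = 2.19.
p-value = 2·P(Z > 2.193) ≈ 0.0283. With α = 0.02, fail to reject H₀.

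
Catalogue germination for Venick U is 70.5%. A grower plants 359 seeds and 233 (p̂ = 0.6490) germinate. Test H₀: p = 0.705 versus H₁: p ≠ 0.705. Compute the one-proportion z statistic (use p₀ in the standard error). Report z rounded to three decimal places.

p̂ = 233/359 ≈ 0.649025.
SE = √(p₀(1−p₀)/n) = √(0.20798/359) = 0.024069.
z = (0.649025 − 0.705)/0.024069 = -0.055975/0.024069 = -2.326.

z = -2.326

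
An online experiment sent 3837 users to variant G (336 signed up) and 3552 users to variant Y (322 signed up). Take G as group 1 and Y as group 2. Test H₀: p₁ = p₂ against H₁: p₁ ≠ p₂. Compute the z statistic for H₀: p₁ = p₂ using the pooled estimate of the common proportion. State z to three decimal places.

z = -0.465

p̂₁ = 336/3837 = 0.08757, p̂₂ = 322/3552 = 0.09065.
Pooled p̂ = (336+322)/(3837+3552) = 658/7389 = 0.08905.
SE = √(0.0811212 × 0.000542152) = 0.00663.
z = (0.08757 − 0.09065)/0.00663 = -0.00308/0.00663 = -0.465.
Two-sided p-value ≈ 2·Φ(−0.465) = 0.6418.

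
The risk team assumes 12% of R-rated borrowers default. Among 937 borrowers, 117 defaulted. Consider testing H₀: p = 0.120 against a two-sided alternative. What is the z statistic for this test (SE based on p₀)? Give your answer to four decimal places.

z = 0.4584

p̂ = 117/937 = 0.1248666.
SE = √(p₀(1−p₀)/n) = √(0.1056/937) = 0.0106160.
z = (0.1248666 − 0.12)/0.0106160 = 0.0048666/0.0106160 = 0.4584.
Two-sided p-value ≈ 2·Φ(−0.458) = 0.6467.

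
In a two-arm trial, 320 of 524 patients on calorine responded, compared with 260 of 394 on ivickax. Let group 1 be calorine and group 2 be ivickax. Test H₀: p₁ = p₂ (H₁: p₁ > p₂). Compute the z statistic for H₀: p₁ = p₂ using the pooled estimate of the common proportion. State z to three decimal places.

p̂₁ = 320/524 = 0.61069, p̂₂ = 260/394 = 0.65990.
Pooled p̂ = (320+260)/(524+394) = 580/918 = 0.63181.
SE = √(0.232627 × 0.00444647) = 0.03216.
z = (0.61069 − 0.65990)/0.03216 = -0.04921/0.03216 = -1.530.

z = -1.530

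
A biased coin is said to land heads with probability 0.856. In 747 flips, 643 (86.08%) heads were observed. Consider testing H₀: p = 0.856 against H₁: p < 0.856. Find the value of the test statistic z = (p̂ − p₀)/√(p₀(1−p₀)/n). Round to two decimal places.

z = 0.37

p̂ = 643/747 ≈ 0.8608.
SE = √(p₀(1−p₀)/n) = √(0.12326/747) = 0.0128.
z = (0.8608 − 0.856)/0.0128 = 0.0048/0.0128 = 0.37.
p-value = P(Z < 0.372) ≈ 0.6450.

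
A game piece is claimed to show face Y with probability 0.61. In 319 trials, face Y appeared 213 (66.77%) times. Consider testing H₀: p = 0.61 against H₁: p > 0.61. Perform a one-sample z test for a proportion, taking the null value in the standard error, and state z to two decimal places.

p̂ = 213/319 ≈ 0.6677.
Standard error under H₀: √(0.61×0.39/319) = 0.0273.
z = (0.6677 − 0.61)/0.0273 = 0.0577/0.0273 = 2.11.

z = 2.11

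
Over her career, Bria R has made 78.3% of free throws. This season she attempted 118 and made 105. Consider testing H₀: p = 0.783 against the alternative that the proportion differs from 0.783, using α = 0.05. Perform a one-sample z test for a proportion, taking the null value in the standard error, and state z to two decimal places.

z = 2.82

p̂ = 105/118 ≈ 0.8898.
SE = √(p₀(1−p₀)/n) = √(0.16991/118) = 0.0379.
z = (0.8898 − 0.783)/0.0379 = 0.1068/0.0379 = 2.82.
p-value = 2·P(Z > 2.815) ≈ 0.0049, so at α = 0.05 we reject H₀.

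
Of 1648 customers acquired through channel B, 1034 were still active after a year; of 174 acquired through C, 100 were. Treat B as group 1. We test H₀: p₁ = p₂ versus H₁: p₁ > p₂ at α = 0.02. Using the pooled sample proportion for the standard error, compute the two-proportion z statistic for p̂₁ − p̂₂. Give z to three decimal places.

p̂₁ = 1034/1648 = 0.62743, p̂₂ = 100/174 = 0.57471.
Pooled p̂ = (1034+100)/(1648+174) = 1134/1822 = 0.62239.
SE = √(0.23502 × 0.00635392) = 0.03864.
z = (0.62743 − 0.57471)/0.03864 = 0.05272/0.03864 = 1.364.
p-value = P(Z > 1.364) ≈ 0.0863; since p > α = 0.02, fail to reject H₀.

z = 1.364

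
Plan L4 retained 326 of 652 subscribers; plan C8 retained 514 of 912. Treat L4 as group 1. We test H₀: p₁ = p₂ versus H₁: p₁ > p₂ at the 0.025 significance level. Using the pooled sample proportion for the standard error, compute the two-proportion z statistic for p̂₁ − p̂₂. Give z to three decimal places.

p̂₁ = 326/652 ≈ 0.50000, p̂₂ = 514/912 ≈ 0.56360.
Pooled p̂ = (326+514)/(652+912) = 840/1564 = 0.53708.
SE = √(p̂(1−p̂)(1/n₁+1/n₂)) = √(0.53708·0.46292·0.00263023) = √(0.000653941) = 0.02557.
z = (0.50000 − 0.56360)/0.02557 = -0.06360/0.02557 = -2.487.
p-value = P(Z > -2.487) ≈ 0.9936. With α = 0.025, fail to reject H₀.

z = -2.487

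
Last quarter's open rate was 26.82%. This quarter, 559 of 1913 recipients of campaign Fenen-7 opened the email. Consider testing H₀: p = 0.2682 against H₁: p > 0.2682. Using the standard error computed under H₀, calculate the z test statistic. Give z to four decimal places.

z = 2.3705

p̂ = 559/1913 ≈ 0.292211.
Under H₀, SE = √(0.2682·0.7318/1913) = √(0.000102597) = 0.010129.
z = (0.292211 − 0.2682)/0.010129 = 0.024011/0.010129 = 2.3705.
p-value = P(Z > 2.371) ≈ 0.0089.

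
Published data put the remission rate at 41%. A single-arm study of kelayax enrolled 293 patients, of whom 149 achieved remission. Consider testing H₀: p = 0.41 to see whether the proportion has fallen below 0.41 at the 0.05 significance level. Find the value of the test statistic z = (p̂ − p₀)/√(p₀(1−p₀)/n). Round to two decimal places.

p̂ = 149/293 = 0.5085.
Standard error under H₀: √(0.41×0.59/293) = 0.0287.
z = (0.5085 − 0.41)/0.0287 = 0.0985/0.0287 = 3.43.
p-value = P(Z < 3.429) ≈ 0.9997. With α = 0.05, fail to reject H₀.

z = 3.43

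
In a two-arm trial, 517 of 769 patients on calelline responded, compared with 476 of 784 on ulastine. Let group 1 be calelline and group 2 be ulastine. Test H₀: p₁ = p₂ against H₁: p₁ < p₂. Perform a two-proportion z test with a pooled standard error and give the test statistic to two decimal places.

p̂₁ = 517/769 = 0.6723, p̂₂ = 476/784 = 0.6071.
Pooled p̂ = (517+476)/(769+784) = 993/1553 = 0.6394.
SE = √(0.230566 × 0.0025759) = 0.0244.
z = (0.6723 − 0.6071)/0.0244 = 0.0652/0.0244 = 2.67.
p-value = P(Z < 2.674) ≈ 0.9962.

z = 2.67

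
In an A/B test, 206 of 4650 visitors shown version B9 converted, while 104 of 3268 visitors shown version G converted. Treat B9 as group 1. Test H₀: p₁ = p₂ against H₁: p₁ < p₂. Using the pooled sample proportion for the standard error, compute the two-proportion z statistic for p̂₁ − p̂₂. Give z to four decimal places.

z = 2.8183

p̂₁ = 206/4650 = 0.0443011, p̂₂ = 104/3268 = 0.0318237.
Pooled p̂ = (206+104)/(4650+3268) = 310/7918 = 0.0391513.
SE = √(p̂(1−p̂)(1/n₁+1/n₂)) = √(0.0391513·0.9608487·0.000521051) = √(1.96012e-05) = 0.0044273.
z = (0.0443011 − 0.0318237)/0.0044273 = 0.0124774/0.0044273 = 2.8183.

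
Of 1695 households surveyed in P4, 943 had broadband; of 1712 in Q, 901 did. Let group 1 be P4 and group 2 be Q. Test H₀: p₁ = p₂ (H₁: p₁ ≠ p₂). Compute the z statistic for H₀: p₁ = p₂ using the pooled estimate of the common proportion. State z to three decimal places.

z = 1.760

p̂₁ = 943/1695 ≈ 0.55634, p̂₂ = 901/1712 ≈ 0.52629.
Pooled p̂ = (943+901)/(1695+1712) = 1844/3407 = 0.54124.
SE = √(p̂(1−p̂)(1/n₁+1/n₂)) = √(0.54124·0.45876·0.00117408) = √(0.000291524) = 0.01707.
z = (0.55634 − 0.52629)/0.01707 = 0.03005/0.01707 = 1.760.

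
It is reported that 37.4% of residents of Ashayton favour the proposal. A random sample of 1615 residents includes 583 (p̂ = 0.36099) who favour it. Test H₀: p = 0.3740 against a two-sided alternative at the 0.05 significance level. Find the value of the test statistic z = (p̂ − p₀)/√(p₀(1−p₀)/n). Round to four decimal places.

p̂ = 583/1615 ≈ 0.360991.
Under H₀, SE = √(0.374·0.626/1615) = √(0.000144968) = 0.012040.
z = (0.360991 − 0.374)/0.012040 = -0.013009/0.012040 = -1.0805.
p-value = 2·P(Z > 1.080) ≈ 0.2799. With α = 0.05, fail to reject H₀.

z = -1.0805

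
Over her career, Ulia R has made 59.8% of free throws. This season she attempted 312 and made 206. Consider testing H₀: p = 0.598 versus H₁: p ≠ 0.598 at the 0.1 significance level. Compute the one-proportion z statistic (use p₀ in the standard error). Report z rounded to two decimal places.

z = 2.24

p̂ = 206/312 ≈ 0.6603.
Under H₀, SE = √(0.598·0.402/312) = √(0.0007705) = 0.0278.
z = (0.6603 − 0.598)/0.0278 = 0.0623/0.0278 = 2.24.
p-value = 2·P(Z > 2.243) ≈ 0.0249. With α = 0.1, reject H₀.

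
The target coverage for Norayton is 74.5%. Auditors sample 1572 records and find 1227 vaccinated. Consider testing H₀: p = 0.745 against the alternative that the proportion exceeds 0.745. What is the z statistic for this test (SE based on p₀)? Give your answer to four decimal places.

p̂ = 1227/1572 ≈ 0.780534.
Standard error under H₀: √(0.745×0.255/1572) = 0.010993.
z = (0.780534 − 0.745)/0.010993 = 0.035534/0.010993 = 3.2324.
p-value = P(Z > 3.232) ≈ 0.0006.

z = 3.2324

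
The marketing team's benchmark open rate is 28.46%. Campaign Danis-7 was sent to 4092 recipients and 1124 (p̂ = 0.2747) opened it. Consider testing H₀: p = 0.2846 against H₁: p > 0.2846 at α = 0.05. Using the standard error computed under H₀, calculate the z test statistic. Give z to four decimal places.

p̂ = 1124/4092 ≈ 0.274682.
Standard error under H₀: √(0.2846×0.7154/4092) = 0.007054.
z = (0.274682 − 0.2846)/0.007054 = -0.009918/0.007054 = -1.4060.
p-value = P(Z > -1.406) ≈ 0.9201, so at α = 0.05 we fail to reject H₀.

z = -1.4060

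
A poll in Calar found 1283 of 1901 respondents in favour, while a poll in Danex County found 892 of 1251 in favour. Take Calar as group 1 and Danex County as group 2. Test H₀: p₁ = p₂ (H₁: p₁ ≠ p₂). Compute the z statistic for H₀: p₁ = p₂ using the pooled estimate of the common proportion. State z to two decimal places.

z = -2.26

p̂₁ = 1283/1901 ≈ 0.67491, p̂₂ = 892/1251 ≈ 0.71303.
Pooled p̂ = (1283+892)/(1901+1251) = 2175/3152 = 0.69004.
SE = √(p̂(1−p̂)(1/n₁+1/n₂)) = √(0.69004·0.30996·0.0013254) = √(0.000283484) = 0.01684.
z = (0.67491 − 0.71303)/0.01684 = -0.03812/0.01684 = -2.26.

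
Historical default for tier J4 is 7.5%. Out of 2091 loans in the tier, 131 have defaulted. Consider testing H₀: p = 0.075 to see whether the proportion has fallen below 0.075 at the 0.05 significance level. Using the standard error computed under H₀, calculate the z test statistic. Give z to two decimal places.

z = -2.14

p̂ = 131/2091 = 0.0626.
Under H₀, SE = √(0.075·0.925/2091) = √(3.31779e-05) = 0.0058.
z = (0.0626 − 0.075)/0.0058 = -0.0124/0.0058 = -2.14.
p-value = P(Z < -2.144) ≈ 0.0160, so at α = 0.05 we reject H₀.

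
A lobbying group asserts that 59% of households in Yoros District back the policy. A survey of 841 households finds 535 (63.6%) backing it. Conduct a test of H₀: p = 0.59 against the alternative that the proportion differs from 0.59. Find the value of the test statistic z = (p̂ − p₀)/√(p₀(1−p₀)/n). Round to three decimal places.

z = 2.721

p̂ = 535/841 ≈ 0.63615.
Standard error under H₀: √(0.59×0.41/841) = 0.01696.
z = (0.63615 − 0.59)/0.01696 = 0.04615/0.01696 = 2.721.
Two-sided p-value ≈ 2·Φ(−2.721) = 0.0065.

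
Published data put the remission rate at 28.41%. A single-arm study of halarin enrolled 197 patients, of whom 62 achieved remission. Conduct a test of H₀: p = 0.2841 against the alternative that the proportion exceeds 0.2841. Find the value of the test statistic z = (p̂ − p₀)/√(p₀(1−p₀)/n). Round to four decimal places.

z = 0.9530

p̂ = 62/197 = 0.314721.
Under H₀, SE = √(0.2841·0.7159/197) = √(0.00103242) = 0.032131.
z = (0.314721 − 0.2841)/0.032131 = 0.030621/0.032131 = 0.9530.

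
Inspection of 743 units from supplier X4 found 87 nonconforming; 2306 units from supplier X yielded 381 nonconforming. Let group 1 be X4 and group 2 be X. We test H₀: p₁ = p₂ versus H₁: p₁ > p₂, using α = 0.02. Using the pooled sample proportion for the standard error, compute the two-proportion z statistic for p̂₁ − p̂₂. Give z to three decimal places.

p̂₁ = 87/743 = 0.117093, p̂₂ = 381/2306 = 0.165221.
Pooled p̂ = (87+381)/(743+2306) = 468/3049 = 0.153493.
SE = √(0.129933 × 0.00177955) = 0.015206.
z = (0.117093 − 0.165221)/0.015206 = -0.048128/0.015206 = -3.165.
p-value = P(Z > -3.165) ≈ 0.9992, so at α = 0.02 we fail to reject H₀.

z = -3.165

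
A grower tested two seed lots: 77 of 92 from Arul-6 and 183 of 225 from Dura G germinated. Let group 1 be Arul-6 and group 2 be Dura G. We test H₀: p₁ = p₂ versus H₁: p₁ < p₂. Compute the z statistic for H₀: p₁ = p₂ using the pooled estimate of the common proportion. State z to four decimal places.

p̂₁ = 77/92 ≈ 0.836957, p̂₂ = 183/225 ≈ 0.813333.
Pooled p̂ = (77+183)/(92+225) = 260/317 = 0.820189.
SE = √(p̂(1−p̂)(1/n₁+1/n₂)) = √(0.820189·0.179811·0.015314) = √(0.00225849) = 0.047524.
z = (0.836957 − 0.813333)/0.047524 = 0.023624/0.047524 = 0.4971.

z = 0.4971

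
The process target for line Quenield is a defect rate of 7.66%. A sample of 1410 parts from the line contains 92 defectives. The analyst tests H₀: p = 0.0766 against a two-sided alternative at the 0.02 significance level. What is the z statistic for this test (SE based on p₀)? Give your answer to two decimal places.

p̂ = 92/1410 = 0.06525.
SE = √(p₀(1−p₀)/n) = √(0.070732/1410) = 0.00708.
z = (0.06525 − 0.0766)/0.00708 = -0.01135/0.00708 = -1.60.
p-value = 2·P(Z > 1.603) ≈ 0.1090; since p > α = 0.02, fail to reject H₀.

z = -1.60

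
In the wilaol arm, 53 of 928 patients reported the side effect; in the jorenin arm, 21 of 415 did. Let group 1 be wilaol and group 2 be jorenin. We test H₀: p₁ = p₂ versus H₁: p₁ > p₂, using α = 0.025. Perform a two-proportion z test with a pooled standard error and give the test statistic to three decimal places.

p̂₁ = 53/928 ≈ 0.05711, p̂₂ = 21/415 ≈ 0.05060.
Pooled p̂ = (53+21)/(928+415) = 74/1343 = 0.05510.
SE = √(0.0520645 × 0.00348722) = 0.01347.
z = (0.05711 − 0.05060)/0.01347 = 0.00651/0.01347 = 0.483.
p-value = P(Z > 0.483) ≈ 0.3145; since p > α = 0.025, fail to reject H₀.

z = 0.483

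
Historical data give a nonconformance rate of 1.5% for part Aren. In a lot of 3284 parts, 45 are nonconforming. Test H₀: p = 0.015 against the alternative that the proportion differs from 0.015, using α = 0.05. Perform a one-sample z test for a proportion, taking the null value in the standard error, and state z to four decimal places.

z = -0.6116

p̂ = 45/3284 ≈ 0.0137028.
SE = √(p₀(1−p₀)/n) = √(0.014775/3284) = 0.0021211.
z = (0.0137028 − 0.015)/0.0021211 = -0.0012972/0.0021211 = -0.6116.
p-value = 2·P(Z > 0.612) ≈ 0.5408. With α = 0.05, fail to reject H₀.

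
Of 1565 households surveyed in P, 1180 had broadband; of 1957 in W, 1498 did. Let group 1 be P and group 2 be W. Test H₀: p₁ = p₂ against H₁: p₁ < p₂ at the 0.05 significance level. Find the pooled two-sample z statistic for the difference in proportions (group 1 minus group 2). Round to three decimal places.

p̂₁ = 1180/1565 ≈ 0.75399, p̂₂ = 1498/1957 ≈ 0.76546.
Pooled p̂ = (1180+1498)/(1565+1957) = 2678/3522 = 0.76036.
SE = √(0.182211 × 0.00114996) = 0.01448.
z = (0.75399 − 0.76546)/0.01448 = -0.01147/0.01448 = -0.792.
p-value = P(Z < -0.792) ≈ 0.2142; since p > α = 0.05, fail to reject H₀.

z = -0.792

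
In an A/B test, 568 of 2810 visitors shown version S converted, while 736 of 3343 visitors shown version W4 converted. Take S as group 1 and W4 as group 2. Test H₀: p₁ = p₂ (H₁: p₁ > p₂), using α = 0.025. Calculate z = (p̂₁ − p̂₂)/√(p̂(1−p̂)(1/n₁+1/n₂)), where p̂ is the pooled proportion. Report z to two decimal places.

p̂₁ = 568/2810 ≈ 0.2021, p̂₂ = 736/3343 ≈ 0.2202.
Pooled p̂ = (568+736)/(2810+3343) = 1304/6153 = 0.2119.
SE = √(p̂(1−p̂)(1/n₁+1/n₂)) = √(0.2119·0.7881·0.000655004) = √(0.000109396) = 0.0105.
z = (0.2021 − 0.2202)/0.0105 = -0.0181/0.0105 = -1.72.
p-value = P(Z > -1.723) ≈ 0.9576, so at α = 0.025 we fail to reject H₀.

z = -1.72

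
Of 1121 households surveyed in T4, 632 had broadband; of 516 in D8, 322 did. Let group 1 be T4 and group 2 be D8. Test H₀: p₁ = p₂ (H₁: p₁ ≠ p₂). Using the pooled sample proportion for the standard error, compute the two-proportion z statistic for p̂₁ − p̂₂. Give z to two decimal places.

p̂₁ = 632/1121 ≈ 0.5638, p̂₂ = 322/516 ≈ 0.6240.
Pooled p̂ = (632+322)/(1121+516) = 954/1637 = 0.5828.
SE = √(p̂(1−p̂)(1/n₁+1/n₂)) = √(0.5828·0.4172·0.00283005) = √(0.000688121) = 0.0262.
z = (0.5638 − 0.6240)/0.0262 = -0.0602/0.0262 = -2.30.
p-value = 2·P(Z > 2.297) ≈ 0.0216.

z = -2.30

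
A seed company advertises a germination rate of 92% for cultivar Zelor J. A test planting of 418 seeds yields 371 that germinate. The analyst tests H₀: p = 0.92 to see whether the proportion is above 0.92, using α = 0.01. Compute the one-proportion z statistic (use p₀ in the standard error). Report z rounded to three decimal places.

z = -2.445

p̂ = 371/418 = 0.88756.
SE = √(p₀(1−p₀)/n) = √(0.0736/418) = 0.01327.
z = (0.88756 − 0.92)/0.01327 = -0.03244/0.01327 = -2.445.
p-value = P(Z > -2.445) ≈ 0.9928, so at α = 0.01 we fail to reject H₀.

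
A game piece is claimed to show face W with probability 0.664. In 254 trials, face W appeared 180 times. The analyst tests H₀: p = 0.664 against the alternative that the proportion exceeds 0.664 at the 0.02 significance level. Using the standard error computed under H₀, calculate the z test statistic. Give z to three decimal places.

z = 1.507

p̂ = 180/254 = 0.70866.
Standard error under H₀: √(0.664×0.336/254) = 0.02964.
z = (0.70866 − 0.664)/0.02964 = 0.04466/0.02964 = 1.507.
p-value = P(Z > 1.507) ≈ 0.0659, so at α = 0.02 we fail to reject H₀.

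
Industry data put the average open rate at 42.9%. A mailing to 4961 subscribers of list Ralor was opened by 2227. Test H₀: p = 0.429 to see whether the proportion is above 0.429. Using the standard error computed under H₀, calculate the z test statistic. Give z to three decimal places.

z = 2.832

p̂ = 2227/4961 ≈ 0.448901.
Under H₀, SE = √(0.429·0.571/4961) = √(4.93769e-05) = 0.007027.
z = (0.448901 − 0.429)/0.007027 = 0.019901/0.007027 = 2.832.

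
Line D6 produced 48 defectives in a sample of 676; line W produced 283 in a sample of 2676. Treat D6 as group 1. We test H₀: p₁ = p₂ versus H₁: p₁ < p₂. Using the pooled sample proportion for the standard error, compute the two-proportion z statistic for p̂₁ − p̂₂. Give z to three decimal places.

z = -2.706

p̂₁ = 48/676 = 0.07101, p̂₂ = 283/2676 = 0.10575.
Pooled p̂ = (48+283)/(676+2676) = 331/3352 = 0.09875.
SE = √(0.088996 × 0.00185298) = 0.01284.
z = (0.07101 − 0.10575)/0.01284 = -0.03474/0.01284 = -2.706.
p-value = P(Z < -2.706) ≈ 0.0034.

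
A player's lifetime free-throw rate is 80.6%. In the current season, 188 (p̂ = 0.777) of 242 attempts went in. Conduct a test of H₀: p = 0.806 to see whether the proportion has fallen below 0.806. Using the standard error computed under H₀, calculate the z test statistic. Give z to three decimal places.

z = -1.146

p̂ = 188/242 ≈ 0.77686.
Standard error under H₀: √(0.806×0.194/242) = 0.02542.
z = (0.77686 − 0.806)/0.02542 = -0.02914/0.02542 = -1.146.
p-value = P(Z < -1.146) ≈ 0.1258.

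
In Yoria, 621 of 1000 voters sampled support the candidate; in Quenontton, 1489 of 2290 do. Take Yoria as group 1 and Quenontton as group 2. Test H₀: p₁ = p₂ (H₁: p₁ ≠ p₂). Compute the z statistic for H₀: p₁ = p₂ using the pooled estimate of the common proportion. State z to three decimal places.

z = -1.607

p̂₁ = 621/1000 = 0.62100, p̂₂ = 1489/2290 = 0.65022.
Pooled p̂ = (621+1489)/(1000+2290) = 2110/3290 = 0.64134.
SE = √(0.230024 × 0.00143668) = 0.01818.
z = (0.62100 − 0.65022)/0.01818 = -0.02922/0.01818 = -1.607.
Two-sided p-value ≈ 2·Φ(−1.607) = 0.1080.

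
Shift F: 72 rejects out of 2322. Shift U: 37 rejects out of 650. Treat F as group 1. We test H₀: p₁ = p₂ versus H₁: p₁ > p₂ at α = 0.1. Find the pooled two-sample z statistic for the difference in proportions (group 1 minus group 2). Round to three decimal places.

z = -3.107

p̂₁ = 72/2322 = 0.03101, p̂₂ = 37/650 = 0.05692.
Pooled p̂ = (72+37)/(2322+650) = 109/2972 = 0.03668.
SE = √(p̂(1−p̂)(1/n₁+1/n₂)) = √(0.03668·0.96332·0.00196912) = √(6.95702e-05) = 0.00834.
z = (0.03101 − 0.05692)/0.00834 = -0.02591/0.00834 = -3.107.
p-value = P(Z > -3.107) ≈ 0.9991; since p > α = 0.1, fail to reject H₀.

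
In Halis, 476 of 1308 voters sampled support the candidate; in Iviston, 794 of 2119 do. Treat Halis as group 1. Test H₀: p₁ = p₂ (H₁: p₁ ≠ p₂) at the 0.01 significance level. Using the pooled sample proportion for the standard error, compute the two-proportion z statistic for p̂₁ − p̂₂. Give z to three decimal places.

p̂₁ = 476/1308 ≈ 0.363914, p̂₂ = 794/2119 ≈ 0.374705.
Pooled p̂ = (476+794)/(1308+2119) = 1270/3427 = 0.370587.
SE = √(p̂(1−p̂)(1/n₁+1/n₂)) = √(0.370587·0.629413·0.00123645) = √(0.000288404) = 0.016982.
z = (0.363914 − 0.374705)/0.016982 = -0.010791/0.016982 = -0.635.
Two-sided p-value ≈ 2·Φ(−0.635) = 0.5252, so at α = 0.01 we fail to reject H₀.

z = -0.635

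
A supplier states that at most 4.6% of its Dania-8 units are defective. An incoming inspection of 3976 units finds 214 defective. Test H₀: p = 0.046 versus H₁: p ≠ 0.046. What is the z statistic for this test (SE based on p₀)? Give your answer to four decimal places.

p̂ = 214/3976 = 0.0538229.
SE = √(p₀(1−p₀)/n) = √(0.043884/3976) = 0.0033222.
z = (0.0538229 − 0.046)/0.0033222 = 0.0078229/0.0033222 = 2.3547.
Two-sided p-value ≈ 2·Φ(−2.355) = 0.0185.

z = 2.3547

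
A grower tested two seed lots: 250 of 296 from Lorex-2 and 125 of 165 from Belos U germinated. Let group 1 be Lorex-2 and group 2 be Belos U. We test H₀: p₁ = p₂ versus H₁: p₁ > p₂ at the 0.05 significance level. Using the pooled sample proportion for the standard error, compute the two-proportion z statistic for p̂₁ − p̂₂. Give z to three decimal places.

p̂₁ = 250/296 ≈ 0.84459, p̂₂ = 125/165 ≈ 0.75758.
Pooled p̂ = (250+125)/(296+165) = 375/461 = 0.81345.
SE = √(p̂(1−p̂)(1/n₁+1/n₂)) = √(0.81345·0.18655·0.00943898) = √(0.00143236) = 0.03785.
z = (0.84459 − 0.75758)/0.03785 = 0.08701/0.03785 = 2.299.
p-value = P(Z > 2.299) ≈ 0.0107. With α = 0.05, reject H₀.

z = 2.299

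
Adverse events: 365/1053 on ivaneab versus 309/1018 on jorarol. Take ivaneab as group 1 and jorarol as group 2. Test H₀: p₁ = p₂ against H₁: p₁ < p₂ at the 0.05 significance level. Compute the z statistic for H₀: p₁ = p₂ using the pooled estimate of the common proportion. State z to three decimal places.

p̂₁ = 365/1053 = 0.3466287, p̂₂ = 309/1018 = 0.3035363.
Pooled p̂ = (365+309)/(1053+1018) = 674/2071 = 0.3254466.
SE = √(0.219531 × 0.00193199) = 0.0205944.
z = (0.3466287 − 0.3035363)/0.0205944 = 0.0430924/0.0205944 = 2.092.
p-value = P(Z < 2.092) ≈ 0.9818. With α = 0.05, fail to reject H₀.

z = 2.092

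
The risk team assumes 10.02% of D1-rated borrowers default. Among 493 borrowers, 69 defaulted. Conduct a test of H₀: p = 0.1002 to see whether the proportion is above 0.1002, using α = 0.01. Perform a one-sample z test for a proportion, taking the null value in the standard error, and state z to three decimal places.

p̂ = 69/493 = 0.139959.
SE = √(p₀(1−p₀)/n) = √(0.09016/493) = 0.013523.
z = (0.139959 − 0.1002)/0.013523 = 0.039759/0.013523 = 2.940.
p-value = P(Z > 2.940) ≈ 0.0016; since p < α = 0.01, reject H₀.

z = 2.940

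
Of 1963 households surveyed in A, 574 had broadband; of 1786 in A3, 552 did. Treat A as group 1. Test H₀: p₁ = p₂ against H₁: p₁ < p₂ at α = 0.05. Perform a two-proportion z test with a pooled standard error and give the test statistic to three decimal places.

p̂₁ = 574/1963 = 0.29241, p̂₂ = 552/1786 = 0.30907.
Pooled p̂ = (574+552)/(1963+1786) = 1126/3749 = 0.30035.
SE = √(0.210139 × 0.00106933) = 0.01499.
z = (0.29241 − 0.30907)/0.01499 = -0.01666/0.01499 = -1.111.
p-value = P(Z < -1.111) ≈ 0.1332. With α = 0.05, fail to reject H₀.

z = -1.111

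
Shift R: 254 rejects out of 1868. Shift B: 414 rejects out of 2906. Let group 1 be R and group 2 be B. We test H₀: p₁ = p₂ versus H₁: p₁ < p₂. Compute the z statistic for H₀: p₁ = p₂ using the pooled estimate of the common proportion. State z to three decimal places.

z = -0.631

p̂₁ = 254/1868 ≈ 0.13597, p̂₂ = 414/2906 ≈ 0.14246.
Pooled p̂ = (254+414)/(1868+2906) = 668/4774 = 0.13992.
SE = √(p̂(1−p̂)(1/n₁+1/n₂)) = √(0.13992·0.86008·0.000879448) = √(0.000105838) = 0.01029.
z = (0.13597 − 0.14246)/0.01029 = -0.00649/0.01029 = -0.631.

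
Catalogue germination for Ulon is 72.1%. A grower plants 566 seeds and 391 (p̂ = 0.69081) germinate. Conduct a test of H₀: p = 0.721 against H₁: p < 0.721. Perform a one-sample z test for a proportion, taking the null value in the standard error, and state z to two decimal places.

p̂ = 391/566 = 0.6908.
Under H₀, SE = √(0.721·0.279/566) = √(0.000355405) = 0.0189.
z = (0.6908 − 0.721)/0.0189 = -0.0302/0.0189 = -1.60.
p-value = P(Z < -1.601) ≈ 0.0547.

z = -1.60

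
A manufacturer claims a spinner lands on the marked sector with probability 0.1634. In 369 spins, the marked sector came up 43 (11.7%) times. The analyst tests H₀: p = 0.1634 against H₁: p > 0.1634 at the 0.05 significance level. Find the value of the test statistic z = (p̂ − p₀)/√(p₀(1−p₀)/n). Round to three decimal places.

z = -2.435

p̂ = 43/369 ≈ 0.11653.
Standard error under H₀: √(0.1634×0.8366/369) = 0.01925.
z = (0.11653 − 0.1634)/0.01925 = -0.04687/0.01925 = -2.435.
p-value = P(Z > -2.435) ≈ 0.9926, so at α = 0.05 we fail to reject H₀.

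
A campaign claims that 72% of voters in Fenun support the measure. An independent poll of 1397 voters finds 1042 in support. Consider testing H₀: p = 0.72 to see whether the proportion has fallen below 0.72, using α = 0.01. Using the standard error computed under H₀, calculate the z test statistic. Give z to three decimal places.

z = 2.155

p̂ = 1042/1397 = 0.74588.
SE = √(p₀(1−p₀)/n) = √(0.2016/1397) = 0.01201.
z = (0.74588 − 0.72)/0.01201 = 0.02588/0.01201 = 2.155.
p-value = P(Z < 2.155) ≈ 0.9844, so at α = 0.01 we fail to reject H₀.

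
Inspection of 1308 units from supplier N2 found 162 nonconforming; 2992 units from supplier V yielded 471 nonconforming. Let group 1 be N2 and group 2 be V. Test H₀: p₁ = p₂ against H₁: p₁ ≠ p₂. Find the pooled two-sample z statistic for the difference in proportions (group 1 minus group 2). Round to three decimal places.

z = -2.858

p̂₁ = 162/1308 ≈ 0.123853, p̂₂ = 471/2992 ≈ 0.157420.
Pooled p̂ = (162+471)/(1308+2992) = 633/4300 = 0.147209.
SE = √(0.125539 × 0.00109875) = 0.011745.
z = (0.123853 − 0.157420)/0.011745 = -0.033567/0.011745 = -2.858.
Two-sided p-value ≈ 2·Φ(−2.858) = 0.0043.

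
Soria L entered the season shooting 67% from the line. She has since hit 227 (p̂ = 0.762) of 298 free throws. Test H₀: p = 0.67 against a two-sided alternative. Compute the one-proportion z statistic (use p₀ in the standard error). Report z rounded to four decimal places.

z = 3.3682

p̂ = 227/298 ≈ 0.7617450.
Under H₀, SE = √(0.67·0.33/298) = √(0.000741946) = 0.0272387.
z = (0.7617450 − 0.67)/0.0272387 = 0.0917450/0.0272387 = 3.3682.
Two-sided p-value ≈ 2·Φ(−3.368) = 0.0008.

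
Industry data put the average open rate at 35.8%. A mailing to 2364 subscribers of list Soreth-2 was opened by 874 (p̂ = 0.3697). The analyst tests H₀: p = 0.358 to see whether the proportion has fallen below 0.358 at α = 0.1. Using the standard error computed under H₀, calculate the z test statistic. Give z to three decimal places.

z = 1.188

p̂ = 874/2364 ≈ 0.36971.
SE = √(p₀(1−p₀)/n) = √(0.22984/2364) = 0.00986.
z = (0.36971 − 0.358)/0.00986 = 0.01171/0.00986 = 1.188.
p-value = P(Z < 1.188) ≈ 0.8826, so at α = 0.1 we fail to reject H₀.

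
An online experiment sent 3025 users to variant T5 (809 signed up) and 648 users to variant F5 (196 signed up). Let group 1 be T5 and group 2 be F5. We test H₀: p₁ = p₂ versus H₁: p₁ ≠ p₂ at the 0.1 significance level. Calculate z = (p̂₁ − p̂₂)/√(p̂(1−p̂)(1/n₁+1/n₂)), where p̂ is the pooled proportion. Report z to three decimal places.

z = -1.815

p̂₁ = 809/3025 = 0.26744, p̂₂ = 196/648 = 0.30247.
Pooled p̂ = (809+196)/(3025+648) = 1005/3673 = 0.27362.
SE = √(0.198751 × 0.00187379) = 0.01930.
z = (0.26744 − 0.30247)/0.01930 = -0.03503/0.01930 = -1.815.
Two-sided p-value ≈ 2·Φ(−1.815) = 0.0695. With α = 0.1, reject H₀.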